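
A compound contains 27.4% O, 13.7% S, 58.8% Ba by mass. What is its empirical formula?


Assume 100 g sample. Moles of each element:
  O: 27.4/16.0 = 1.712 mol
  S: 13.7/32.07 = 0.427 mol
  Ba: 58.8/137.33 = 0.428 mol
Divide by smallest (0.427):
  O: 1.712/0.427 = 4.01
  S: 0.427/0.427 = 1.0
  Ba: 0.428/0.427 = 1.0
Empirical formula: BaSO4

BaSO4


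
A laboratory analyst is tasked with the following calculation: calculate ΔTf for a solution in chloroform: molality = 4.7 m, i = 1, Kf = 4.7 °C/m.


ΔTf = Kf × m × i
= 4.7 × 4.7 × 1
= 22.09 °C

22.09 °C


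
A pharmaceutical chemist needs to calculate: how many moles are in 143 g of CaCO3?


M(CaCO3) = 100.09 g/mol
n = mass/M = 143/100.09 = 1.4287 mol

1.4287 mol


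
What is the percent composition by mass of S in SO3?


M(SO3) = 1×32.07 + 3×16.0 = 80.07 g/mol
Mass of S = 1 × 32.07 = 32.07 g/mol
% S = 32.07/80.07 × 100 = 40.05%

40.05%


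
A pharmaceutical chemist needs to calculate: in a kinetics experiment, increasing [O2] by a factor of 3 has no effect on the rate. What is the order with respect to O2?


rate ∝ [O2]^n
rate ∝ [O2]^0
Order in O2: 0

0


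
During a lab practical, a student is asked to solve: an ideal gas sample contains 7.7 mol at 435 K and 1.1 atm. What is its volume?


PV = nRT  (R = 0.08206 L·atm/(mol·K))
V = nRT/P = 7.7×0.08206×435/1.1
= 249.873 L

249.873 L


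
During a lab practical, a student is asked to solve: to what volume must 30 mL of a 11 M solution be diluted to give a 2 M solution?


C1V1 = C2V2
11 × 30 = 2 × V2
V2 = 330/2 = 165.0 mL

165.0 mL


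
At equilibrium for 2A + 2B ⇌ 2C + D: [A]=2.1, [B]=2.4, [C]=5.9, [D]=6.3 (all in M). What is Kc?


Kc = [C]^2[D]/([A]^2[B]^2)
= (5.9^2 × 6.3^1)/(2.1^2 × 2.4^2)
= 219.303/25.4016
= 8.633

8.633


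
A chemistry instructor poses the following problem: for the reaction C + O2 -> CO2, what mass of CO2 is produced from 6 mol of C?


Mole ratio CO2:C = 1:1
n(CO2) = 6 × 1/1 = 6.000 mol
mass = 6.000 × 44.01 = 264.06 g

264.06 g


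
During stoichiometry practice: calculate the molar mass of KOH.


M(KOH) = 1×39.1 + 1×16.0 + 1×1.008
= 39.1 + 16.0 + 1.01
= 56.11 g/mol

56.11 g/mol


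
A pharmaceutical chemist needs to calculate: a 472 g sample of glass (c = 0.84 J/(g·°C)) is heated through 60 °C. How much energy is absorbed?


q = mcΔT = 472 × 0.84 × 60
= 23788.80 J

23788.80 J


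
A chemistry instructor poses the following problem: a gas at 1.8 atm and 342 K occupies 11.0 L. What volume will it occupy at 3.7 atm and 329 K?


P1V1/T1 = P2V2/T2
V2 = P1V1T2/(T1P2)
= 1.8×11.0×329/(342×3.7)
= 5.148 L

5.148 L


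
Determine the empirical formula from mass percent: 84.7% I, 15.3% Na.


Assume 100 g sample. Moles of each element:
  I: 84.7/126.9 = 0.667 mol
  Na: 15.3/22.99 = 0.666 mol
Divide by smallest (0.666):
  I: 0.667/0.666 = 1.0
  Na: 0.666/0.666 = 1.0
Empirical formula: NaI

NaI


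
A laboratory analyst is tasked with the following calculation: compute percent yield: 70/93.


% yield = actual/theoretical × 100
= 70/93 × 100
= 75.27%

75.27%


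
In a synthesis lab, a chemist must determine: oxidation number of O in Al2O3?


O is usually -2
Oxidation number: -2

-2


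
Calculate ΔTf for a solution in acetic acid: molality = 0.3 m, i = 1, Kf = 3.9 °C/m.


ΔTf = Kf × m × i
= 3.9 × 0.3 × 1
= 1.17 °C

1.17 °C


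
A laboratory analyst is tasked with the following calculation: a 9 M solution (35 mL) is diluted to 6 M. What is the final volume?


C1V1 = C2V2
9 × 35 = 6 × V2
V2 = 315/6 = 52.5 mL

52.5 mL


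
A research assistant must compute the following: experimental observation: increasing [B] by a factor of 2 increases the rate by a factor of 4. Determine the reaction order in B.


rate ∝ [B]^n
2^n = 4 → n = 2
Order in B: 2

2


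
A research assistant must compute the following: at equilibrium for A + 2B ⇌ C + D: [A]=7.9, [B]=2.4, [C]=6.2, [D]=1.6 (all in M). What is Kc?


Kc = [C][D]/([A][B]^2)
= (6.2^1 × 1.6^1)/(7.9^1 × 2.4^2)
= 9.92/45.504
= 0.2180

0.2180


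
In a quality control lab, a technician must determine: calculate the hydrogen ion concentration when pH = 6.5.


[H+] = 10^(-pH) = 10^(-6.5)
= 3.16×10^-7 M

3.16×10^-7 M


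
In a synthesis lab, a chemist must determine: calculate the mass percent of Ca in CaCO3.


M(CaCO3) = 1×40.08 + 1×12.01 + 3×16.0 = 100.09 g/mol
Mass of Ca = 1 × 40.08 = 40.08 g/mol
% Ca = 40.08/100.09 × 100 = 40.04%

40.04%


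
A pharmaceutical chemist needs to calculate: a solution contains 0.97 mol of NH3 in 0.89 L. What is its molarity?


M = n/V = 0.97/0.89 = 1.090 mol/L

1.090 M


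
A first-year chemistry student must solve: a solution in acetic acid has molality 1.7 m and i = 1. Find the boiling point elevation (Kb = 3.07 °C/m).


ΔTb = Kb × m × i
= 3.07 × 1.7 × 1
= 5.219 °C

5.219 °C


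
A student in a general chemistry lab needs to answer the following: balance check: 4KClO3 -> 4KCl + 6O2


Equation: 4KClO3 -> 4KCl + 6O2
Check atoms: Cl: 4=4, K: 4=4, O: 12=12
Balanced

Yes, balanced


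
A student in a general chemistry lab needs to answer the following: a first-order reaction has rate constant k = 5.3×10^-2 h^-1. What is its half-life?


t½ = ln2/k = 0.693147/(5.3×10^-2 h^-1)
= 13.08 h

13.08 h


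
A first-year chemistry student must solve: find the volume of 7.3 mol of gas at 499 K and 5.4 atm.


PV = nRT  (R = 0.08206 L·atm/(mol·K))
V = nRT/P = 7.3×0.08206×499/5.4
= 55.356 L

55.356 L


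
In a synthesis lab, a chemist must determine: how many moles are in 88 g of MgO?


M(MgO) = 40.31 g/mol
n = mass/M = 88/40.31 = 2.1831 mol

2.1831 mol


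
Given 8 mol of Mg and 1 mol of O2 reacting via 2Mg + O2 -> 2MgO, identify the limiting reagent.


Mole ratio available / coefficient:
  Mg: 8/2 = 4.000
  O2: 1/1 = 1.000
Smaller ratio is limiting.

O2


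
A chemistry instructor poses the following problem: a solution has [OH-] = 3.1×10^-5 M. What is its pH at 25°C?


pOH = -log10([OH-]) = -log10(3.1×10^-5)
= 5 - log10(3.1) = 4.51
pH = 14 - pOH = 14 - 4.51 = 9.49

9.49


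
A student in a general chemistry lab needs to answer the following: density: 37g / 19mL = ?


ρ = mass/volume
= 37/19
= 1.947 g/mL

1.947 g/mL


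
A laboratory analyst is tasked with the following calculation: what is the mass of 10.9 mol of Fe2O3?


M(Fe2O3) = 159.7 g/mol
mass = n × M = 10.9 × 159.7 = 1740.73 g

1740.73 g


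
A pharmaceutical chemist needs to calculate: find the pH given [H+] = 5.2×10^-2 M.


pH = -log10([H+]) = -log10(5.2×10^-2)
= 2 - log10(5.2)
= 2 - 0.72
= 1.28

1.28


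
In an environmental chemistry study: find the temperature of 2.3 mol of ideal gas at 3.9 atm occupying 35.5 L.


PV = nRT  (R = 0.08206 L·atm/(mol·K))
T = PV/(nR) = 3.9×35.5/(2.3×0.08206)
= 138.45/0.188738
= 733.56 K

733.56 K


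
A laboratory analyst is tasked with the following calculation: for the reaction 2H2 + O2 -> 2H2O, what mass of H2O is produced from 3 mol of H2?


Mole ratio H2O:H2 = 2:2
n(H2O) = 3 × 2/2 = 3.000 mol
mass = 3.000 × 18.02 = 54.06 g

54.06 g


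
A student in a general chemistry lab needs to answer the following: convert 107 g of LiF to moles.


M(LiF) = 25.94 g/mol
n = mass/M = 107/25.94 = 4.1249 mol

4.1249 mol


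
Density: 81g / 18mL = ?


ρ = mass/volume
= 81/18
= 4.5 g/mL

4.5 g/mL


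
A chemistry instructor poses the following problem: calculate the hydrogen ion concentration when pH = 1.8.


[H+] = 10^(-pH) = 10^(-1.8)
= 1.58×10^-2 M

1.58×10^-2 M


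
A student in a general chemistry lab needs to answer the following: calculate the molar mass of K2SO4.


M(K2SO4) = 2×39.1 + 1×32.07 + 4×16.0
= 78.2 + 32.07 + 64.0
= 174.27 g/mol

174.27 g/mol


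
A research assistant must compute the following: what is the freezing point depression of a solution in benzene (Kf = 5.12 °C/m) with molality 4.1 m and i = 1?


ΔTf = Kf × m × i
= 5.12 × 4.1 × 1
= 20.992 °C

20.992 °C


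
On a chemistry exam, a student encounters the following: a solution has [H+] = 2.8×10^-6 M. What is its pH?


pH = -log10([H+]) = -log10(2.8×10^-6)
= 6 - log10(2.8)
= 6 - 0.45
= 5.55

5.55


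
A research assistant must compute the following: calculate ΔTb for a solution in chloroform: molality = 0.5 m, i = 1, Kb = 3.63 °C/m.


ΔTb = Kb × m × i
= 3.63 × 0.5 × 1
= 1.815 °C

1.815 °C


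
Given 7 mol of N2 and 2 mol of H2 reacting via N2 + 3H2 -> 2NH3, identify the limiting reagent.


Mole ratio available / coefficient:
  N2: 7/1 = 7.000
  H2: 2/3 = 0.667
Smaller ratio is limiting.

H2


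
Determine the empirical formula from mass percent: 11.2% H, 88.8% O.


Assume 100 g sample. Moles of each element:
  H: 11.2/1.008 = 11.111 mol
  O: 88.8/16.0 = 5.55 mol
Divide by smallest (5.55):
  H: 11.111/5.55 = 2.0
  O: 5.55/5.55 = 1.0
Empirical formula: H2O

H2O


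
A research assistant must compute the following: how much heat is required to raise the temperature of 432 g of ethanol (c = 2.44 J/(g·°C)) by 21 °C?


q = mcΔT = 432 × 2.44 × 21
= 22135.68 J

22135.68 J


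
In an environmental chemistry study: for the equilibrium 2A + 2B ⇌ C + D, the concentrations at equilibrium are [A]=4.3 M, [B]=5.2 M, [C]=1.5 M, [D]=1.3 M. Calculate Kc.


Kc = [C][D]/([A]^2[B]^2)
= (1.5^1 × 1.3^1)/(4.3^2 × 5.2^2)
= 1.95/499.9696
= 0.003900

0.003900


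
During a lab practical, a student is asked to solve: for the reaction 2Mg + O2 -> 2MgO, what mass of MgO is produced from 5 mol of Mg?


Mole ratio MgO:Mg = 2:2
n(MgO) = 5 × 2/2 = 5.000 mol
mass = 5.000 × 40.31 = 201.55 g

201.55 g


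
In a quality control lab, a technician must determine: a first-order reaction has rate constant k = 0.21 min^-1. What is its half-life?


t½ = ln2/k = 0.693147/(0.21 min^-1)
= 3.301 min

3.301 min


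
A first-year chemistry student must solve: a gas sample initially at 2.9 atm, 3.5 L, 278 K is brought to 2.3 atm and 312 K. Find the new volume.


P1V1/T1 = P2V2/T2
V2 = P1V1T2/(T1P2)
= 2.9×3.5×312/(278×2.3)
= 4.953 L

4.953 L


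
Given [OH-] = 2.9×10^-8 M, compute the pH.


pOH = -log10([OH-]) = -log10(2.9×10^-8)
= 8 - log10(2.9) = 7.54
pH = 14 - pOH = 14 - 7.54 = 6.46

6.46


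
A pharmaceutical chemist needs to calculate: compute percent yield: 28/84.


% yield = actual/theoretical × 100
= 28/84 × 100
= 33.33%

33.33%


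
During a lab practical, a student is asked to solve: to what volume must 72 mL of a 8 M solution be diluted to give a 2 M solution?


C1V1 = C2V2
8 × 72 = 2 × V2
V2 = 576/2 = 288.0 mL

288.0 mL


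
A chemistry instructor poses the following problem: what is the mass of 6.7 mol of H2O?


M(H2O) = 18.02 g/mol
mass = n × M = 6.7 × 18.02 = 120.73 g

120.73 g


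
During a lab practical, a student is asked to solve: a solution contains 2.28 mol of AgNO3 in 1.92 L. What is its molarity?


M = n/V = 2.28/1.92 = 1.188 mol/L

1.188 M


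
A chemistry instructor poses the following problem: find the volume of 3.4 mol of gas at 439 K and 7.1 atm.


PV = nRT  (R = 0.08206 L·atm/(mol·K))
V = nRT/P = 3.4×0.08206×439/7.1
= 17.251 L

17.251 L


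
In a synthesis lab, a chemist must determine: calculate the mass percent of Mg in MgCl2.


M(MgCl2) = 1×24.31 + 2×35.45 = 95.21 g/mol
Mass of Mg = 1 × 24.31 = 24.31 g/mol
% Mg = 24.31/95.21 × 100 = 25.53%

25.53%


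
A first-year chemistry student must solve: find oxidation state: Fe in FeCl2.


x + 2(-1) = 0, so x = +2
Oxidation number: +2

+2


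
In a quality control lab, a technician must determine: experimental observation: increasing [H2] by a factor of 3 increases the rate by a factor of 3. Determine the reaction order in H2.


rate ∝ [H2]^n
3^n = 3 → n = 1
Order in H2: 1

1


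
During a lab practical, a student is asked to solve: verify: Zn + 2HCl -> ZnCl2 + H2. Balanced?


Equation: Zn + 2HCl -> ZnCl2 + H2
Check atoms: Cl: 2=2, H: 2=2, Zn: 1=1
Balanced

Yes, balanced


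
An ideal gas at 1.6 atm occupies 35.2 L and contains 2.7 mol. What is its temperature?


PV = nRT  (R = 0.08206 L·atm/(mol·K))
T = PV/(nR) = 1.6×35.2/(2.7×0.08206)
= 56.32/0.221562
= 254.20 K

254.20 K


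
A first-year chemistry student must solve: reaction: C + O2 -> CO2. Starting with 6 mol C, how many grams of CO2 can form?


Mole ratio CO2:C = 1:1
n(CO2) = 6 × 1/1 = 6.000 mol
mass = 6.000 × 44.01 = 264.06 g

264.06 g


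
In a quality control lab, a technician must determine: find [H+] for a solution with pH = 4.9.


[H+] = 10^(-pH) = 10^(-4.9)
= 1.26×10^-5 M

1.26×10^-5 M


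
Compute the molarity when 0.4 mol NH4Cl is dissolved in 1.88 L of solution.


M = n/V = 0.4/1.88 = 0.213 mol/L

0.213 M


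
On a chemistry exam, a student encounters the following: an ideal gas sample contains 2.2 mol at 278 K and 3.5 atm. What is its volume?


PV = nRT  (R = 0.08206 L·atm/(mol·K))
V = nRT/P = 2.2×0.08206×278/3.5
= 14.339 L

14.339 L


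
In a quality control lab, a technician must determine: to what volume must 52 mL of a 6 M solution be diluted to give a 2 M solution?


C1V1 = C2V2
6 × 52 = 2 × V2
V2 = 312/2 = 156.0 mL

156.0 mL


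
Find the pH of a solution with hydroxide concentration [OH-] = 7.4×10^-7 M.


pOH = -log10([OH-]) = -log10(7.4×10^-7)
= 7 - log10(7.4) = 6.13
pH = 14 - pOH = 14 - 6.13 = 7.87

7.87


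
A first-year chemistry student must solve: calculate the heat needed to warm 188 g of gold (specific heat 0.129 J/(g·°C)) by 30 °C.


q = mcΔT = 188 × 0.129 × 30
= 727.56 J

727.56 J


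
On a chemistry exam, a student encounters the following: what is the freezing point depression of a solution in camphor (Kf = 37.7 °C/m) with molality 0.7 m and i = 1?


ΔTf = Kf × m × i
= 37.7 × 0.7 × 1
= 26.39 °C

26.39 °C


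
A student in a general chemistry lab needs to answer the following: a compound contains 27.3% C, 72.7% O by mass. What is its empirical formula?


Assume 100 g sample. Moles of each element:
  C: 27.3/12.01 = 2.273 mol
  O: 72.7/16.0 = 4.544 mol
Divide by smallest (2.273):
  C: 2.273/2.273 = 1.0
  O: 4.544/2.273 = 2.0
Empirical formula: CO2

CO2


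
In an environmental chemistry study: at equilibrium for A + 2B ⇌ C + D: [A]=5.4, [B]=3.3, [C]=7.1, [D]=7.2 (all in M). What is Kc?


Kc = [C][D]/([A][B]^2)
= (7.1^1 × 7.2^1)/(5.4^1 × 3.3^2)
= 51.12/58.806
= 0.8693

0.8693


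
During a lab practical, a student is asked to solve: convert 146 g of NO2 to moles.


M(NO2) = 46.01 g/mol
n = mass/M = 146/46.01 = 3.1732 mol

3.1732 mol


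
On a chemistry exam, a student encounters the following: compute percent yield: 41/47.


% yield = actual/theoretical × 100
= 41/47 × 100
= 87.23%

87.23%


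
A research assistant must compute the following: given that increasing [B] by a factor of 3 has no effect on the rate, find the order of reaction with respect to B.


rate ∝ [B]^n
rate ∝ [B]^0
Order in B: 0

0


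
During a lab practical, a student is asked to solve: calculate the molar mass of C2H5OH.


M(C2H5OH) = 2×12.01 + 6×1.008 + 1×16.0
= 24.02 + 6.05 + 16.0
= 46.07 g/mol

46.07 g/mol


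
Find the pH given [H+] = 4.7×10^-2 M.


pH = -log10([H+]) = -log10(4.7×10^-2)
= 2 - log10(4.7)
= 2 - 0.67
= 1.33

1.33


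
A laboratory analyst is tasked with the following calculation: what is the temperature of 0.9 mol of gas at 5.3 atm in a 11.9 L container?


PV = nRT  (R = 0.08206 L·atm/(mol·K))
T = PV/(nR) = 5.3×11.9/(0.9×0.08206)
= 63.07/0.073854
= 853.98 K

853.98 K


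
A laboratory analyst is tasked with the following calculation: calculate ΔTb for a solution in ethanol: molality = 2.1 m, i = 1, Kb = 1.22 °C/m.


ΔTb = Kb × m × i
= 1.22 × 2.1 × 1
= 2.562 °C

2.562 °C


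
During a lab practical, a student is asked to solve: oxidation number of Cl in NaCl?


halide: -1
Oxidation number: -1

-1


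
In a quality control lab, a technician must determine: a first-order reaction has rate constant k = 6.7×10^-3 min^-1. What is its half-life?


t½ = ln2/k = 0.693147/(6.7×10^-3 min^-1)
= 103.5 min

103.5 min


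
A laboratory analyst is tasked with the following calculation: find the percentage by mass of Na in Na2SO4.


M(Na2SO4) = 2×22.99 + 1×32.07 + 4×16.0 = 142.05 g/mol
Mass of Na = 2 × 22.99 = 45.98 g/mol
% Na = 45.98/142.05 × 100 = 32.37%

32.37%


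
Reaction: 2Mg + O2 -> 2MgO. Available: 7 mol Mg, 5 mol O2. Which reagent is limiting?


Mole ratio available / coefficient:
  Mg: 7/2 = 3.500
  O2: 5/1 = 5.000
Smaller ratio is limiting.

Mg


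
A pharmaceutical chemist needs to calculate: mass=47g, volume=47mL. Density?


ρ = mass/volume
= 47/47
= 1.0 g/mL

1.0 g/mL


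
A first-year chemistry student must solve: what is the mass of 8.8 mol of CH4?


M(CH4) = 16.04 g/mol
mass = n × M = 8.8 × 16.04 = 141.15 g

141.15 g


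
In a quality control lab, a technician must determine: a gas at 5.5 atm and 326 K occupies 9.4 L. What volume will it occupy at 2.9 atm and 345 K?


P1V1/T1 = P2V2/T2
V2 = P1V1T2/(T1P2)
= 5.5×9.4×345/(326×2.9)
= 18.867 L

18.867 L


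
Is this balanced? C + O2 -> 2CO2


Equation: C + O2 -> 2CO2
Check atoms: C: 1≠2, O: 2≠4
Not balanced

No, not balanced


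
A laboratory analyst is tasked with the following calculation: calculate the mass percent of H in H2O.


M(H2O) = 2×1.008 + 1×16.0 = 18.016 g/mol
Mass of H = 2 × 1.008 = 2.016 g/mol
% H = 2.016/18.016 × 100 = 11.19%

11.19%


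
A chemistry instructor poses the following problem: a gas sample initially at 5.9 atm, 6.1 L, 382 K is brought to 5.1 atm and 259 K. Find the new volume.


P1V1/T1 = P2V2/T2
V2 = P1V1T2/(T1P2)
= 5.9×6.1×259/(382×5.1)
= 4.785 L

4.785 L


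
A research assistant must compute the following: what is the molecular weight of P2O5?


M(P2O5) = 2×30.97 + 5×16.0
= 61.94 + 80.0
= 141.94 g/mol

141.94 g/mol


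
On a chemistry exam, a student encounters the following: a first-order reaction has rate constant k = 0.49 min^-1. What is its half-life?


t½ = ln2/k = 0.693147/(0.49 min^-1)
= 1.415 min

1.415 min


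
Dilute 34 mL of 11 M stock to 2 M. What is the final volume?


C1V1 = C2V2
11 × 34 = 2 × V2
V2 = 374/2 = 187.0 mL

187.0 mL


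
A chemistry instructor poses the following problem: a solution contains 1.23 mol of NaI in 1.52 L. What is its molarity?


M = n/V = 1.23/1.52 = 0.809 mol/L

0.809 M


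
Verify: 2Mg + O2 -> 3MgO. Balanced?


Equation: 2Mg + O2 -> 3MgO
Check atoms: Mg: 2≠3, O: 2≠3
Not balanced

No, not balanced


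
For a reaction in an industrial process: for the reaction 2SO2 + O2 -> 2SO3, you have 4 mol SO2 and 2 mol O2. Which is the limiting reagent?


Mole ratio available / coefficient:
  SO2: 4/2 = 2.000
  O2: 2/1 = 2.000
Smaller ratio is limiting.

neither (stoichiometric); SO2 and O2 are fully consumed


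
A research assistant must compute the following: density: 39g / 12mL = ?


ρ = mass/volume
= 39/12
= 3.25 g/mL

3.25 g/mL


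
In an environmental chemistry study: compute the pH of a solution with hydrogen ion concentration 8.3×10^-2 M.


pH = -log10([H+]) = -log10(8.3×10^-2)
= 2 - log10(8.3)
= 2 - 0.92
= 1.08

1.08


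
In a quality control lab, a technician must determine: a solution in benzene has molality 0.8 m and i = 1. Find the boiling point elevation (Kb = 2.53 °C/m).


ΔTb = Kb × m × i
= 2.53 × 0.8 × 1
= 2.024 °C

2.024 °C


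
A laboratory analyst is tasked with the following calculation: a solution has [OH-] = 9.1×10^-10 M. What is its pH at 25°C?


pOH = -log10([OH-]) = -log10(9.1×10^-10)
= 10 - log10(9.1) = 9.04
pH = 14 - pOH = 14 - 9.04 = 4.96

4.96


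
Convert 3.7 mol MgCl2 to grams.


M(MgCl2) = 95.21 g/mol
mass = n × M = 3.7 × 95.21 = 352.28 g

352.28 g


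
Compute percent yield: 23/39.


% yield = actual/theoretical × 100
= 23/39 × 100
= 58.97%

58.97%


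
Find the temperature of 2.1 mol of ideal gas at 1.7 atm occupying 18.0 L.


PV = nRT  (R = 0.08206 L·atm/(mol·K))
T = PV/(nR) = 1.7×18.0/(2.1×0.08206)
= 30.60/0.172326
= 177.57 K

177.57 K


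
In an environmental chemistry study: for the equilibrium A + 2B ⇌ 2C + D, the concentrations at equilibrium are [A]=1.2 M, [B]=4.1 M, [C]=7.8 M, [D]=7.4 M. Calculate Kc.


Kc = [C]^2[D]/([A][B]^2)
= (7.8^2 × 7.4^1)/(1.2^1 × 4.1^2)
= 450.216/20.172
= 22.32

22.32


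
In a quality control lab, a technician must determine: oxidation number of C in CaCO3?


(+2) + x + 3(-2) = 0, so x = +4
Oxidation number: +4

+4


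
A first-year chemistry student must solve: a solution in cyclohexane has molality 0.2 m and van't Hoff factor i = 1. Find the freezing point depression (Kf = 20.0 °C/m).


ΔTf = Kf × m × i
= 20.0 × 0.2 × 1
= 4.0 °C

4.0 °C


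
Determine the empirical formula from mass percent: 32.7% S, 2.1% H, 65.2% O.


Assume 100 g sample. Moles of each element:
  S: 32.7/32.07 = 1.02 mol
  H: 2.1/1.008 = 2.083 mol
  O: 65.2/16.0 = 4.075 mol
Divide by smallest (1.02):
  S: 1.02/1.02 = 1.0
  H: 2.083/1.02 = 2.04
  O: 4.075/1.02 = 4.0
Empirical formula: H2SO4

H2SO4


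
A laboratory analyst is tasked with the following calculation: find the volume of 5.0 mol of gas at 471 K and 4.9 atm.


PV = nRT  (R = 0.08206 L·atm/(mol·K))
V = nRT/P = 5.0×0.08206×471/4.9
= 39.439 L

39.439 L


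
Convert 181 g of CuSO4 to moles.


M(CuSO4) = 159.62 g/mol
n = mass/M = 181/159.62 = 1.1339 mol

1.1339 mol


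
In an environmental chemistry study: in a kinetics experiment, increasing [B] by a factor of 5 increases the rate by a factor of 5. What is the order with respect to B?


rate ∝ [B]^n
5^n = 5 → n = 1
Order in B: 1

1


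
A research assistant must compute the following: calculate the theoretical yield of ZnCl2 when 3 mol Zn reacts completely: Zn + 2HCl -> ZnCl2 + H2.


Mole ratio ZnCl2:Zn = 1:1
n(ZnCl2) = 3 × 1/1 = 3.000 mol
mass = 3.000 × 136.28 = 408.84 g

408.84 g


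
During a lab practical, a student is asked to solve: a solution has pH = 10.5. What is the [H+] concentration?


[H+] = 10^(-pH) = 10^(-10.5)
= 3.16×10^-11 M

3.16×10^-11 M


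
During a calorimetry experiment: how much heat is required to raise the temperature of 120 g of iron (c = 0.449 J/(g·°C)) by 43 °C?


q = mcΔT = 120 × 0.449 × 43
= 2316.84 J

2316.84 J


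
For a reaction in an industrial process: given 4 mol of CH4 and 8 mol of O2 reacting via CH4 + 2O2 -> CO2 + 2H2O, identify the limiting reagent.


Mole ratio available / coefficient:
  CH4: 4/1 = 4.000
  O2: 8/2 = 4.000
Smaller ratio is limiting.

neither (stoichiometric); CH4 and O2 are fully consumed


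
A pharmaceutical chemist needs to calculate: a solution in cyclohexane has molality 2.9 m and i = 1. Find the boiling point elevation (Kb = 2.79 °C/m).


ΔTb = Kb × m × i
= 2.79 × 2.9 × 1
= 8.091 °C

8.091 °C


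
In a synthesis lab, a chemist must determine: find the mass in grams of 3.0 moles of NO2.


M(NO2) = 46.01 g/mol
mass = n × M = 3.0 × 46.01 = 138.03 g

138.03 g


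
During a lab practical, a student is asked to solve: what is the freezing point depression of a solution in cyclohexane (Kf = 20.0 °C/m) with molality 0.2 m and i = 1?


ΔTf = Kf × m × i
= 20.0 × 0.2 × 1
= 4.0 °C

4.0 °C


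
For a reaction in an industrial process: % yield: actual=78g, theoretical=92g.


% yield = actual/theoretical × 100
= 78/92 × 100
= 84.78%

84.78%


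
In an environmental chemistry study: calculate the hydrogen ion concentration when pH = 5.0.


[H+] = 10^(-pH) = 10^(-5.0)
= 1.0×10^-5 M

1.0×10^-5 M


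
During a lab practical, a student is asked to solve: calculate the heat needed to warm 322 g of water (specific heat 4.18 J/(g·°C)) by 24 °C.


q = mcΔT = 322 × 4.18 × 24
= 32303.04 J

32303.04 J


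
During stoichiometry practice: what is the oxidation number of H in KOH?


H is +1 with nonmetals
Oxidation number: +1

+1


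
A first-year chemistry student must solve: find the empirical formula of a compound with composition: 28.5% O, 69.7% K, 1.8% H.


Assume 100 g sample. Moles of each element:
  O: 28.5/16.0 = 1.781 mol
  K: 69.7/39.1 = 1.783 mol
  H: 1.8/1.008 = 1.786 mol
Divide by smallest (1.781):
  O: 1.781/1.781 = 1.0
  K: 1.783/1.781 = 1.0
  H: 1.786/1.781 = 1.0
Empirical formula: KOH

KOH


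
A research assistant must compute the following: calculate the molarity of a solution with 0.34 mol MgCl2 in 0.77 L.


M = n/V = 0.34/0.77 = 0.442 mol/L

0.442 M


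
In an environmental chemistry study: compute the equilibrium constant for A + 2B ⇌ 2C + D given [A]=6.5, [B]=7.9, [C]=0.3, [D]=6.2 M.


Kc = [C]^2[D]/([A][B]^2)
= (0.3^2 × 6.2^1)/(6.5^1 × 7.9^2)
= 0.558/405.665
= 0.001376

0.001376


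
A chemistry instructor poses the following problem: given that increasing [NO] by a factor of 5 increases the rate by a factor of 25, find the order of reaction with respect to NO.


rate ∝ [NO]^n
5^n = 25 → n = 2
Order in NO: 2

2


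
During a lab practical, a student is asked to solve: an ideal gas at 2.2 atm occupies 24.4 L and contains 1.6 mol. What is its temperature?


PV = nRT  (R = 0.08206 L·atm/(mol·K))
T = PV/(nR) = 2.2×24.4/(1.6×0.08206)
= 53.68/0.131296
= 408.85 K

408.85 K


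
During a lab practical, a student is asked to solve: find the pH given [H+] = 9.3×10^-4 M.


pH = -log10([H+]) = -log10(9.3×10^-4)
= 4 - log10(9.3)
= 4 - 0.97
= 3.03

3.03


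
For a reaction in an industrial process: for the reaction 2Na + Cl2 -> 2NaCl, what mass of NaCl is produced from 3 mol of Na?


Mole ratio NaCl:Na = 2:2
n(NaCl) = 3 × 2/2 = 3.000 mol
mass = 3.000 × 58.44 = 175.32 g

175.32 g


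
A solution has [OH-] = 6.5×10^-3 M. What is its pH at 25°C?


pOH = -log10([OH-]) = -log10(6.5×10^-3)
= 3 - log10(6.5) = 2.19
pH = 14 - pOH = 14 - 2.19 = 11.81

11.81


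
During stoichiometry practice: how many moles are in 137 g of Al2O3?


M(Al2O3) = 101.96 g/mol
n = mass/M = 137/101.96 = 1.3437 mol

1.3437 mol


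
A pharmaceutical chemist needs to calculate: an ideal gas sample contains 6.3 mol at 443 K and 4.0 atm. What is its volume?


PV = nRT  (R = 0.08206 L·atm/(mol·K))
V = nRT/P = 6.3×0.08206×443/4.0
= 57.255 L

57.255 L


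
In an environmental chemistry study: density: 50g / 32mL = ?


ρ = mass/volume
= 50/32
= 1.562 g/mL

1.562 g/mL


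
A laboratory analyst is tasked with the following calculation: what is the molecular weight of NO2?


M(NO2) = 1×14.01 + 2×16.0
= 14.01 + 32.0
= 46.01 g/mol

46.01 g/mol


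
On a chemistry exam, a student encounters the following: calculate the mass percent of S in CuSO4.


M(CuSO4) = 1×63.55 + 1×32.07 + 4×16.0 = 159.62 g/mol
Mass of S = 1 × 32.07 = 32.07 g/mol
% S = 32.07/159.62 × 100 = 20.09%

20.09%


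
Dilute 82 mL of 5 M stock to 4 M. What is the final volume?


C1V1 = C2V2
5 × 82 = 4 × V2
V2 = 410/4 = 102.5 mL

102.5 mL


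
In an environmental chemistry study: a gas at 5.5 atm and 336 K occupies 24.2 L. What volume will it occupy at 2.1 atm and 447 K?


P1V1/T1 = P2V2/T2
V2 = P1V1T2/(T1P2)
= 5.5×24.2×447/(336×2.1)
= 84.319 L

84.319 L


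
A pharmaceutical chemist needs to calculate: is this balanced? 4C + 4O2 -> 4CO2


Equation: 4C + 4O2 -> 4CO2
Check atoms: C: 4=4, O: 8=8
Balanced

Yes, balanced


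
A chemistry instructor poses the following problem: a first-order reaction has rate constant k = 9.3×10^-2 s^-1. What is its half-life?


t½ = ln2/k = 0.693147/(9.3×10^-2 s^-1)
= 7.453 s

7.453 s


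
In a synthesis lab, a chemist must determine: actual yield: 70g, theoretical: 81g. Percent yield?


% yield = actual/theoretical × 100
= 70/81 × 100
= 86.42%

86.42%


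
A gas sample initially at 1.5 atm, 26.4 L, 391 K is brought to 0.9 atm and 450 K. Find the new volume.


P1V1/T1 = P2V2/T2
V2 = P1V1T2/(T1P2)
= 1.5×26.4×450/(391×0.9)
= 50.639 L

50.639 L


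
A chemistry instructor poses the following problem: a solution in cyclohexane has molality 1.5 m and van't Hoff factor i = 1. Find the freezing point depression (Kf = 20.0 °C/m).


ΔTf = Kf × m × i
= 20.0 × 1.5 × 1
= 30.0 °C

30.0 °C


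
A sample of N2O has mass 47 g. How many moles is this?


M(N2O) = 44.02 g/mol
n = mass/M = 47/44.02 = 1.0677 mol

1.0677 mol


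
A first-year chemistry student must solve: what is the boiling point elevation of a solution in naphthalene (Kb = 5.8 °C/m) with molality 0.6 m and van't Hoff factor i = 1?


ΔTb = Kb × m × i
= 5.8 × 0.6 × 1
= 3.48 °C

3.48 °C


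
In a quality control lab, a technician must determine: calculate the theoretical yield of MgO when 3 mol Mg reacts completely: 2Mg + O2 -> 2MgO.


Mole ratio MgO:Mg = 2:2
n(MgO) = 3 × 2/2 = 3.000 mol
mass = 3.000 × 40.31 = 120.93 g

120.93 g


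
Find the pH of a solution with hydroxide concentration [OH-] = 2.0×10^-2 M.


pOH = -log10([OH-]) = -log10(2.0×10^-2)
= 2 - log10(2.0) = 1.7
pH = 14 - pOH = 14 - 1.7 = 12.3

12.3


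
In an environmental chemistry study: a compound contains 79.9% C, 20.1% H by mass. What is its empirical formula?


Assume 100 g sample. Moles of each element:
  C: 79.9/12.01 = 6.653 mol
  H: 20.1/1.008 = 19.94 mol
Divide by smallest (6.653):
  C: 6.653/6.653 = 1.0
  H: 19.94/6.653 = 3.0
Empirical formula: CH3

CH3


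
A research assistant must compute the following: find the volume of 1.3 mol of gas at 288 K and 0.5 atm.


PV = nRT  (R = 0.08206 L·atm/(mol·K))
V = nRT/P = 1.3×0.08206×288/0.5
= 61.447 L

61.447 L


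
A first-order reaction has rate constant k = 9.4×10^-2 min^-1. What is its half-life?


t½ = ln2/k = 0.693147/(9.4×10^-2 min^-1)
= 7.374 min

7.374 min


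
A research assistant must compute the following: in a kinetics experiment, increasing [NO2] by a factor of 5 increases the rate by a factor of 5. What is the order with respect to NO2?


rate ∝ [NO2]^n
5^n = 5 → n = 1
Order in NO2: 1

1


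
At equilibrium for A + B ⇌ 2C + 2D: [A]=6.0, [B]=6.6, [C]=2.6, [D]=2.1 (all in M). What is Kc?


Kc = [C]^2[D]^2/([A][B])
= (2.6^2 × 2.1^2)/(6.0^1 × 6.6^1)
= 29.8116/39.6
= 0.7528

0.7528


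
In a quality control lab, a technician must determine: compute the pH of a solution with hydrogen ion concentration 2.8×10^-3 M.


pH = -log10([H+]) = -log10(2.8×10^-3)
= 3 - log10(2.8)
= 3 - 0.45
= 2.55

2.55


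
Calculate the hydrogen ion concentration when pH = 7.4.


[H+] = 10^(-pH) = 10^(-7.4)
= 3.98×10^-8 M

3.98×10^-8 M


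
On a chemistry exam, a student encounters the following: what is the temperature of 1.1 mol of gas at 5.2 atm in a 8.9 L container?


PV = nRT  (R = 0.08206 L·atm/(mol·K))
T = PV/(nR) = 5.2×8.9/(1.1×0.08206)
= 46.28/0.090266
= 512.71 K

512.71 K


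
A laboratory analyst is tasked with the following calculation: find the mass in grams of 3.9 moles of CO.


M(CO) = 28.01 g/mol
mass = n × M = 3.9 × 28.01 = 109.24 g

109.24 g


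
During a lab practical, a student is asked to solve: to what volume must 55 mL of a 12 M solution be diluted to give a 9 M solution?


C1V1 = C2V2
12 × 55 = 9 × V2
V2 = 660/9 = 73.33 mL

73.33 mL


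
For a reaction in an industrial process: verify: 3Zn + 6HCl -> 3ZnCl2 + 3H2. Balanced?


Equation: 3Zn + 6HCl -> 3ZnCl2 + 3H2
Check atoms: Cl: 6=6, H: 6=6, Zn: 3=3
Balanced

Yes, balanced


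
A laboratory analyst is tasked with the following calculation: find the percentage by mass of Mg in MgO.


M(MgO) = 1×24.31 + 1×16.0 = 40.31 g/mol
Mass of Mg = 1 × 24.31 = 24.31 g/mol
% Mg = 24.31/40.31 × 100 = 60.31%

60.31%


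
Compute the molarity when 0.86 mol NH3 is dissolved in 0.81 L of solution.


M = n/V = 0.86/0.81 = 1.062 mol/L

1.062 M


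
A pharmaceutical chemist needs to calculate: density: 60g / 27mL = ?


ρ = mass/volume
= 60/27
= 2.222 g/mL

2.222 g/mL


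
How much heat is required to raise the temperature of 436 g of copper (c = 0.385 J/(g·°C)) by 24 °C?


q = mcΔT = 436 × 0.385 × 24
= 4028.64 J

4028.64 J


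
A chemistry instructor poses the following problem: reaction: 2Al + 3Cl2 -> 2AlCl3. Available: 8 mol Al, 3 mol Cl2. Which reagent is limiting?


Mole ratio available / coefficient:
  Al: 8/2 = 4.000
  Cl2: 3/3 = 1.000
Smaller ratio is limiting.

Cl2


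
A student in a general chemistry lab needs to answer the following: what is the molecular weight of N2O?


M(N2O) = 2×14.01 + 1×16.0
= 28.02 + 16.0
= 44.02 g/mol

44.02 g/mol


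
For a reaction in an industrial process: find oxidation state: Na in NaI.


Group 1 metal: +1
Oxidation number: +1

+1


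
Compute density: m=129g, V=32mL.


ρ = mass/volume
= 129/32
= 4.031 g/mL

4.031 g/mL


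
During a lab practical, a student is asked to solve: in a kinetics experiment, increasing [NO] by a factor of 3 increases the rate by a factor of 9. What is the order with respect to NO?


rate ∝ [NO]^n
3^n = 9 → n = 2
Order in NO: 2

2


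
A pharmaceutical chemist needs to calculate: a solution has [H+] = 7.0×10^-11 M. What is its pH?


pH = -log10([H+]) = -log10(7.0×10^-11)
= 11 - log10(7.0)
= 11 - 0.85
= 10.15

10.15


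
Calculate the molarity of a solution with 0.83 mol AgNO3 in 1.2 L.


M = n/V = 0.83/1.2 = 0.692 mol/L

0.692 M


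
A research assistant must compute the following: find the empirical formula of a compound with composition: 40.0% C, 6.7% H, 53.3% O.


Assume 100 g sample. Moles of each element:
  C: 40.0/12.01 = 3.331 mol
  H: 6.7/1.008 = 6.647 mol
  O: 53.3/16.0 = 3.331 mol
Divide by smallest (3.331):
  C: 3.331/3.331 = 1.0
  H: 6.647/3.331 = 2.0
  O: 3.331/3.331 = 1.0
Empirical formula: CH2O

CH2O


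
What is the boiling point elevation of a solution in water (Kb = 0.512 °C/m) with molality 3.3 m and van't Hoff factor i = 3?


ΔTb = Kb × m × i
= 0.512 × 3.3 × 3
= 5.0688 °C

5.0688 °C


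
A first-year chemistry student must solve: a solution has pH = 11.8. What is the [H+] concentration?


[H+] = 10^(-pH) = 10^(-11.8)
= 1.58×10^-12 M

1.58×10^-12 M


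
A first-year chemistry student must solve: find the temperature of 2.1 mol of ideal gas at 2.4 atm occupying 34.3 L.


PV = nRT  (R = 0.08206 L·atm/(mol·K))
T = PV/(nR) = 2.4×34.3/(2.1×0.08206)
= 82.32/0.172326
= 477.70 K

477.70 K


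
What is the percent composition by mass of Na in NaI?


M(NaI) = 1×22.99 + 1×126.9 = 149.89 g/mol
Mass of Na = 1 × 22.99 = 22.99 g/mol
% Na = 22.99/149.89 × 100 = 15.34%

15.34%


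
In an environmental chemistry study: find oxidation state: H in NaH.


H with a metal (hydride): -1
Oxidation number: -1

-1


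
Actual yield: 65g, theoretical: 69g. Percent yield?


% yield = actual/theoretical × 100
= 65/69 × 100
= 94.2%

94.2%


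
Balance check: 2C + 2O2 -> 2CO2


Equation: 2C + 2O2 -> 2CO2
Check atoms: C: 2=2, O: 4=4
Balanced

Yes, balanced


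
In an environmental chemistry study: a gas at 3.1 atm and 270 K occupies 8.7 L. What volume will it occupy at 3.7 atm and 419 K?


P1V1/T1 = P2V2/T2
V2 = P1V1T2/(T1P2)
= 3.1×8.7×419/(270×3.7)
= 11.312 L

11.312 L


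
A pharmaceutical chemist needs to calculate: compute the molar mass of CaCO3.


M(CaCO3) = 1×40.08 + 1×12.01 + 3×16.0
= 40.08 + 12.01 + 48.0
= 100.09 g/mol

100.09 g/mol


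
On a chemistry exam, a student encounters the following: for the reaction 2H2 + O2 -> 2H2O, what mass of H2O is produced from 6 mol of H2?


Mole ratio H2O:H2 = 2:2
n(H2O) = 6 × 2/2 = 6.000 mol
mass = 6.000 × 18.02 = 108.12 g

108.12 g


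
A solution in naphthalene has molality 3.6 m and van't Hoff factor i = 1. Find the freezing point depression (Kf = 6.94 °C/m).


ΔTf = Kf × m × i
= 6.94 × 3.6 × 1
= 24.984 °C

24.984 °C


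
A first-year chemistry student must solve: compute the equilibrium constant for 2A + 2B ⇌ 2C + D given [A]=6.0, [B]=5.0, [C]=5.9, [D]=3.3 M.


Kc = [C]^2[D]/([A]^2[B]^2)
= (5.9^2 × 3.3^1)/(6.0^2 × 5.0^2)
= 114.873/900
= 0.1276

0.1276


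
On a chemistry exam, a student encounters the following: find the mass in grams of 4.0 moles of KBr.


M(KBr) = 119.0 g/mol
mass = n × M = 4.0 × 119.0 = 476.00 g

476.00 g


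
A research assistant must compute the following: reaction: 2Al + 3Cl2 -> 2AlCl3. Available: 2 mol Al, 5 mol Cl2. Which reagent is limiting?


Mole ratio available / coefficient:
  Al: 2/2 = 1.000
  Cl2: 5/3 = 1.667
Smaller ratio is limiting.

Al


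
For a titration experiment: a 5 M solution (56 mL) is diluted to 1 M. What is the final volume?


C1V1 = C2V2
5 × 56 = 1 × V2
V2 = 280/1 = 280.0 mL

280.0 mL


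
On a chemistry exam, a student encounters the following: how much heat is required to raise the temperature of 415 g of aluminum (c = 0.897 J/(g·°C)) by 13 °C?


q = mcΔT = 415 × 0.897 × 13
= 4839.32 J

4839.32 J


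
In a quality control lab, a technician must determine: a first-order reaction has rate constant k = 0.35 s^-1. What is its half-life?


t½ = ln2/k = 0.693147/(0.35 s^-1)
= 1.980 s

1.980 s


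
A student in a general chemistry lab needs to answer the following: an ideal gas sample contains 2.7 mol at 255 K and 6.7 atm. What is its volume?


PV = nRT  (R = 0.08206 L·atm/(mol·K))
V = nRT/P = 2.7×0.08206×255/6.7
= 8.433 L

8.433 L


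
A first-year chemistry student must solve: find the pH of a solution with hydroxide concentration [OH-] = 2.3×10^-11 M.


pOH = -log10([OH-]) = -log10(2.3×10^-11)
= 11 - log10(2.3) = 10.64
pH = 14 - pOH = 14 - 10.64 = 3.36

3.36


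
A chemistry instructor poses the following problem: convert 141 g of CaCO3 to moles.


M(CaCO3) = 100.09 g/mol
n = mass/M = 141/100.09 = 1.4087 mol

1.4087 mol


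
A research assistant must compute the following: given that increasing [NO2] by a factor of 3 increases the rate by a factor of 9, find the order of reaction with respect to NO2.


rate ∝ [NO2]^n
3^n = 9 → n = 2
Order in NO2: 2

2


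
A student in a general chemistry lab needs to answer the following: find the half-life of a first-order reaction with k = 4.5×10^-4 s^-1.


t½ = ln2/k = 0.693147/(4.5×10^-4 s^-1)
= 1540 s

1540 s


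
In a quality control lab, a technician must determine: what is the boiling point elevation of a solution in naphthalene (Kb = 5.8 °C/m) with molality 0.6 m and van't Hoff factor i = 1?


ΔTb = Kb × m × i
= 5.8 × 0.6 × 1
= 3.48 °C

3.48 °C


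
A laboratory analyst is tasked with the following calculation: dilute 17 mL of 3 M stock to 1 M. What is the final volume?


C1V1 = C2V2
3 × 17 = 1 × V2
V2 = 51/1 = 51.0 mL

51.0 mL


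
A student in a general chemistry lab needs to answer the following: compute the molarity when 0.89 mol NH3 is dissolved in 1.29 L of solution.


M = n/V = 0.89/1.29 = 0.690 mol/L

0.690 M


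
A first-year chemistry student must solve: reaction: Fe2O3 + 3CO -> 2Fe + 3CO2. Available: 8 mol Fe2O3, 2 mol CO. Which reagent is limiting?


Mole ratio available / coefficient:
  Fe2O3: 8/1 = 8.000
  CO: 2/3 = 0.667
Smaller ratio is limiting.

CO


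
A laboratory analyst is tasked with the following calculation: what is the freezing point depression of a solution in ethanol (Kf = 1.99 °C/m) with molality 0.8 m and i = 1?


ΔTf = Kf × m × i
= 1.99 × 0.8 × 1
= 1.592 °C

1.592 °C
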